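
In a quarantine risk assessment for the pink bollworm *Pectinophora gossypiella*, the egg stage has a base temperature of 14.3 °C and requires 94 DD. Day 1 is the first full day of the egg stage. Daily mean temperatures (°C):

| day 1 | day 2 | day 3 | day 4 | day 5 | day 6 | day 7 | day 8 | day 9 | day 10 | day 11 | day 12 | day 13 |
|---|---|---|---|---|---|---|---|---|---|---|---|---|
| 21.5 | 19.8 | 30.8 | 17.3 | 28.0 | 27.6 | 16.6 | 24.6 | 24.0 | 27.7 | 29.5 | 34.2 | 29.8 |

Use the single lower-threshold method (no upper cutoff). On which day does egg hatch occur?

Daily DD above 14.3 °C: 7.2, 5.5, 16.5, 3.0, 13.7, 13.3, 2.3, 10.3, 9.7, 13.4, 15.2, 19.9, 15.5.
Cumulative: 7.2, 12.7, 29.2, 32.2, 45.9, 59.2, 61.5, 71.8, 81.5, 94.9, 110.1, 130.0, 145.5.
The total first reaches 94 DD on day 10.

day 10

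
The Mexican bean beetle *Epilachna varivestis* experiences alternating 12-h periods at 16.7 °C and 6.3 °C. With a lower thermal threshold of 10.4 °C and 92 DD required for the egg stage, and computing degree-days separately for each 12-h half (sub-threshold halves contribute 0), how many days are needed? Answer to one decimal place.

Day half: max(0, 16.7 − 10.4) × 0.5 = 6.3 × 0.5 = 3.15 DD.
Night half: max(0, 6.3 − 10.4) × 0.5 = 0.0 × 0.5 = 0.00 DD.
Per 24 h: 3.15 DD/day.
Duration = 92 / 3.15 = 29.206 ≈ 29.2 days.

29.2 days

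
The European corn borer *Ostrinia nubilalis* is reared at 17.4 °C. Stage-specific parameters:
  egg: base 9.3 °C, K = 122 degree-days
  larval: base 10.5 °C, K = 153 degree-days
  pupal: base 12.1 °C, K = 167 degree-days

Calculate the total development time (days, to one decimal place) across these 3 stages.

egg: 122 / (17.4 − 9.3) = 122 / 8.1 = 15.062 d.
larval: 153 / (17.4 − 10.5) = 153 / 6.9 = 22.174 d.
pupal: 167 / (17.4 − 12.1) = 167 / 5.3 = 31.509 d.
Sum = 68.745 ≈ 68.7 days.

68.7 days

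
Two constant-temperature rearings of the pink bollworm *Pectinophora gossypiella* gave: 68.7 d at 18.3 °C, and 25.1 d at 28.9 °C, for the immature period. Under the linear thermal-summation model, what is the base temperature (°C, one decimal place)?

Linear rate model ⇒ the product D·(T − T_b) is constant across temperatures.
68.7·(18.3 − T_b) = 25.1·(28.9 − T_b)
T_b = (68.7·18.3 − 25.1·28.9) / (68.7 − 25.1) = 531.82 / 43.6 = 12.198 °C ≈ 12.2 °C.

12.2 °C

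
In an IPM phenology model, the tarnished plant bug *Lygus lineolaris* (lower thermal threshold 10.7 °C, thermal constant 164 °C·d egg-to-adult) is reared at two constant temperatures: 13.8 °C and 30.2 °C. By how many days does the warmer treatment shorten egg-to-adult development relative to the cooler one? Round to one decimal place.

44.5 days

At 13.8 °C: 164 / (13.8 − 10.7) = 164 / 3.1 = 52.903 d.
At 30.2 °C: 164 / (30.2 − 10.7) = 164 / 19.5 = 8.410 d.
Difference = |52.903 − 8.410| = 44.493 ≈ 44.5 days.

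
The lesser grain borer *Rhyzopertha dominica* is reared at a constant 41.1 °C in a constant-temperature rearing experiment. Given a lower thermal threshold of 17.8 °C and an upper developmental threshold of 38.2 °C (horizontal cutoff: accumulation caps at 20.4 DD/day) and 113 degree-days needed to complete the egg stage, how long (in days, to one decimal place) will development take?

5.5 days

Temperature 41.1 °C exceeds the upper threshold, so daily accumulation caps at 38.2 − 17.8 = 20.4 DD/day.
Duration = 113 / 20.4 = 5.539 ≈ 5.5 days.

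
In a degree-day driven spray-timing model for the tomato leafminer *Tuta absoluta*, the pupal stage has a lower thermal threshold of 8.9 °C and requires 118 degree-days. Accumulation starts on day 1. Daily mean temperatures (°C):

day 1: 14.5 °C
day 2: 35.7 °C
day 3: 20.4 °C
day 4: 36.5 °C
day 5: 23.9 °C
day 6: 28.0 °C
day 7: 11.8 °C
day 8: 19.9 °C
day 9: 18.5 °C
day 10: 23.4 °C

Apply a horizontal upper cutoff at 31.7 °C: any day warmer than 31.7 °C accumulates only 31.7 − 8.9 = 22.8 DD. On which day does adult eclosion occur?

day 9

Daily DD above 8.9 °C (capped at 22.8): 5.6, 22.8, 11.5, 22.8, 15.0, 19.1, 2.9, 11.0, 9.6, 14.5.
Cumulative: 5.6, 28.4, 39.9, 62.7, 77.7, 96.8, 99.7, 110.7, 120.3, 134.8.
The total first reaches 118 DD on day 9.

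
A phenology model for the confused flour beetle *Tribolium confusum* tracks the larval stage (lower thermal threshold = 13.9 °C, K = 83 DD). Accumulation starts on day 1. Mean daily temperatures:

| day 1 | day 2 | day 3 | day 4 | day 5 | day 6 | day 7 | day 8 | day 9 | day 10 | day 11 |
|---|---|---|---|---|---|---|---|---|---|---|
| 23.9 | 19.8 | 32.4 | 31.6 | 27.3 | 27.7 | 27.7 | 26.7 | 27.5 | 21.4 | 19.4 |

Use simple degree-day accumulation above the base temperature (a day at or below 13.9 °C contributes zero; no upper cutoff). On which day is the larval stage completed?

Daily DD above 13.9 °C: 10.0, 5.9, 18.5, 17.7, 13.4, 13.8, 13.8, 12.8, 13.6, 7.5, 5.5.
Cumulative: 10.0, 15.9, 34.4, 52.1, 65.5, 79.3, 93.1, 105.9, 119.5, 127.0, 132.5.
The total first reaches 83 DD on day 7.

day 7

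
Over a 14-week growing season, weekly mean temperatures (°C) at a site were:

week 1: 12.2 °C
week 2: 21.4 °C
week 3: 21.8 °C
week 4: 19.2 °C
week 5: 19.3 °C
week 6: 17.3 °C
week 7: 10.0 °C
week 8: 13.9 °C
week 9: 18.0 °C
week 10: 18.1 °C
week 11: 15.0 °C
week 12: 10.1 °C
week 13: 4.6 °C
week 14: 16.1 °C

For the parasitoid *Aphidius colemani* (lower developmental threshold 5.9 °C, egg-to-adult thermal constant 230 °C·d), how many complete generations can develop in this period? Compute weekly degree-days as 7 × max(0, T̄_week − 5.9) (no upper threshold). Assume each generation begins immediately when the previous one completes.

Weekly DD (7 × max(0, T̄ − 5.9)): 44.1, 108.5, 111.3, 93.1, 93.8, 79.8, 28.7, 56.0, 84.7, 85.4, 63.7, 29.4, 0.0, 71.4.
Season total = 949.9 DD.
Complete generations = ⌊949.9 / 230⌋ = 4.

4 generations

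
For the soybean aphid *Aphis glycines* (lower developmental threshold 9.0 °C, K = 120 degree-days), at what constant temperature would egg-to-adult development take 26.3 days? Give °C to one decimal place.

13.6 °C

Required daily accumulation = 120 / 26.3 = 4.563 DD/day.
T = T_base + 4.563 = 9.0 + 4.563 = 13.563 ≈ 13.6 °C.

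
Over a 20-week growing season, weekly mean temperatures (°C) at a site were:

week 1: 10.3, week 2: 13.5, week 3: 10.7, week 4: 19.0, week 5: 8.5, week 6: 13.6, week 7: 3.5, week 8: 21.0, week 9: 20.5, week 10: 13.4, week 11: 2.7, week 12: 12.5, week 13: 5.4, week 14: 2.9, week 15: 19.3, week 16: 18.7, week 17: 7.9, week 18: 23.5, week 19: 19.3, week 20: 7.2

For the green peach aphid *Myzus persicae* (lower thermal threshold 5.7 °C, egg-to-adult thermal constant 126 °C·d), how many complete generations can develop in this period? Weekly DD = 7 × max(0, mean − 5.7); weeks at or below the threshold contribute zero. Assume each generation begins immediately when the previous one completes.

8 generations

Weekly DD (7 × max(0, T̄ − 5.7)): 32.2, 54.6, 35.0, 93.1, 19.6, 55.3, 0.0, 107.1, 103.6, 53.9, 0.0, 47.6, 0.0, 0.0, 95.2, 91.0, 15.4, 124.6, 95.2, 10.5.
Season total = 1033.9 DD.
Complete generations = ⌊1033.9 / 126⌋ = 8.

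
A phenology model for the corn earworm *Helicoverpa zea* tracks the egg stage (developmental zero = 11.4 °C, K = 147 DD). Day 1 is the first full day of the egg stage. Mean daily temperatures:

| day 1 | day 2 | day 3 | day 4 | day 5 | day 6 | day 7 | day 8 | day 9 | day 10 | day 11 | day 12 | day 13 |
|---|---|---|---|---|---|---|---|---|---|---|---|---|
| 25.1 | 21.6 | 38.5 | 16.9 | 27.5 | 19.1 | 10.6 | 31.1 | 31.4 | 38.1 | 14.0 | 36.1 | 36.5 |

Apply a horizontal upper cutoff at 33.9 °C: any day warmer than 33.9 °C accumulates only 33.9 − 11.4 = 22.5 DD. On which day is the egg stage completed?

Daily DD above 11.4 °C (capped at 22.5): 13.7, 10.2, 22.5, 5.5, 16.1, 7.7, 0.0, 19.7, 20.0, 22.5, 2.6, 22.5, 22.5.
Cumulative: 13.7, 23.9, 46.4, 51.9, 68.0, 75.7, 75.7, 95.4, 115.4, 137.9, 140.5, 163.0, 185.5.
The total first reaches 147 DD on day 12.

day 12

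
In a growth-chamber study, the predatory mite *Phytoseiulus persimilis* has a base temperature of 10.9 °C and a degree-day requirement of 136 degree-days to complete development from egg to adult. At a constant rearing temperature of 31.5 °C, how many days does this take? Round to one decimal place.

6.6 days

Daily accumulation = 31.5 − 10.9 = 20.6 DD/day.
Duration = 136 / 20.6 = 6.602 ≈ 6.6 days.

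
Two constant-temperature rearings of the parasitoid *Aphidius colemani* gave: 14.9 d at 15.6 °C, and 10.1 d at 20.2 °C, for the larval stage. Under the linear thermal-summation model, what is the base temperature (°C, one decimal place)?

5.9 °C

Linear rate model ⇒ the product D·(T − T_b) is constant across temperatures.
14.9·(15.6 − T_b) = 10.1·(20.2 − T_b)
T_b = (14.9·15.6 − 10.1·20.2) / (14.9 − 10.1) = 28.42 / 4.8 = 5.921 °C ≈ 5.9 °C.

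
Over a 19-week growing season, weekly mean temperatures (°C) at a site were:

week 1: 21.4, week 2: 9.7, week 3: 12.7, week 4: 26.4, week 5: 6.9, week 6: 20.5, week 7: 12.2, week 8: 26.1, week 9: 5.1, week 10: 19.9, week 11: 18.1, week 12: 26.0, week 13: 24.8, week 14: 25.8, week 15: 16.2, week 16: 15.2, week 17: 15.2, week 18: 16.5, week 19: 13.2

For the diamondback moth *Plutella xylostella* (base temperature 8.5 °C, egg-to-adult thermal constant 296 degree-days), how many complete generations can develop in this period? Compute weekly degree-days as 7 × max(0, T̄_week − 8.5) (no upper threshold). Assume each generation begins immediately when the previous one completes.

Weekly DD (7 × max(0, T̄ − 8.5)): 90.3, 8.4, 29.4, 125.3, 0.0, 84.0, 25.9, 123.2, 0.0, 79.8, 67.2, 122.5, 114.1, 121.1, 53.9, 46.9, 46.9, 56.0, 32.9.
Season total = 1227.8 DD.
Complete generations = ⌊1227.8 / 296⌋ = 4.

4 generations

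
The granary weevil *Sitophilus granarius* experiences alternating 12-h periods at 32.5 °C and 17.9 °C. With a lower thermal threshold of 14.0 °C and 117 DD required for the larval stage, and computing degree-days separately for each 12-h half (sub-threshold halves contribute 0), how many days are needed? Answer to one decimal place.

10.4 days

Day half: max(0, 32.5 − 14.0) × 0.5 = 18.5 × 0.5 = 9.25 DD.
Night half: max(0, 17.9 − 14.0) × 0.5 = 3.9 × 0.5 = 1.95 DD.
Per 24 h: 11.20 DD/day.
Duration = 117 / 11.20 = 10.446 ≈ 10.4 days.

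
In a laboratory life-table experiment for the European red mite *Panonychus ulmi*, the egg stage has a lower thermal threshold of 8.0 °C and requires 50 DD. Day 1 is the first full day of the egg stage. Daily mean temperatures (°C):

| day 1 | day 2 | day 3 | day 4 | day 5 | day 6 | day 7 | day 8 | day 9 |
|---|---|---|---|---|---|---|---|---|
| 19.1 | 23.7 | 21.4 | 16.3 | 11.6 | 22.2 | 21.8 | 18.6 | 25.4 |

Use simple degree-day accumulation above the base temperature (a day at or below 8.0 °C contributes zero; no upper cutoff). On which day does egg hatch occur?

day 5

Daily DD above 8.0 °C: 11.1, 15.7, 13.4, 8.3, 3.6, 14.2, 13.8, 10.6, 17.4.
Cumulative: 11.1, 26.8, 40.2, 48.5, 52.1, 66.3, 80.1, 90.7, 108.1.
The total first reaches 50 DD on day 5.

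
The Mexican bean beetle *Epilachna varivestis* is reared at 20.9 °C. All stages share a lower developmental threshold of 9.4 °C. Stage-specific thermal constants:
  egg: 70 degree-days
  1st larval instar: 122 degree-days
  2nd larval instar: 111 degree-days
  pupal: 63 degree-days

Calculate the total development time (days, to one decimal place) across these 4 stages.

Daily accumulation at 20.9 °C = 20.9 − 9.4 = 11.5 DD/day.
Total K = 70 + 122 + 111 + 63 = 366 DD.
Total duration = 366 / 11.5 = 31.826 ≈ 31.8 days.

31.8 days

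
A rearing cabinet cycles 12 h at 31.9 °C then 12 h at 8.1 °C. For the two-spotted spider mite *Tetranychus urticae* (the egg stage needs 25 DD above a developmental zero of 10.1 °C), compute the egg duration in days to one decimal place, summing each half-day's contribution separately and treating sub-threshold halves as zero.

Day half: max(0, 31.9 − 10.1) × 0.5 = 21.8 × 0.5 = 10.90 DD.
Night half: max(0, 8.1 − 10.1) × 0.5 = 0.0 × 0.5 = 0.00 DD.
Per 24 h: 10.90 DD/day.
Duration = 25 / 10.90 = 2.294 ≈ 2.3 days.

2.3 days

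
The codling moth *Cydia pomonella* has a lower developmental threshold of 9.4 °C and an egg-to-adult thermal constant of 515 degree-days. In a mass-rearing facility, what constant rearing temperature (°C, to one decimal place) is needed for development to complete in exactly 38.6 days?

Required daily accumulation = 515 / 38.6 = 13.342 DD/day.
T = T_base + 13.342 = 9.4 + 13.342 = 22.742 ≈ 22.7 °C.

22.7 °C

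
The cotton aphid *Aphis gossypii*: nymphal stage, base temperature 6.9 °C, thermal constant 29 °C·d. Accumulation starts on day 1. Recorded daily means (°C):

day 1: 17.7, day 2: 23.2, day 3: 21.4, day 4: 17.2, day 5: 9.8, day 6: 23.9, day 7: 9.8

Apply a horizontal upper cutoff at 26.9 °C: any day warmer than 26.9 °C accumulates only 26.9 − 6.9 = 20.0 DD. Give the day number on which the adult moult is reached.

day 3

Daily DD above 6.9 °C (capped at 20.0): 10.8, 16.3, 14.5, 10.3, 2.9, 17.0, 2.9.
Cumulative: 10.8, 27.1, 41.6, 51.9, 54.8, 71.8, 74.7.
The total first reaches 29 DD on day 3.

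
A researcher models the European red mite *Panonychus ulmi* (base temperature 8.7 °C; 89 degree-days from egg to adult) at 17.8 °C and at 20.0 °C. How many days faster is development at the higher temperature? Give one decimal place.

At 17.8 °C: 89 / (17.8 − 8.7) = 89 / 9.1 = 9.780 d.
At 20.0 °C: 89 / (20.0 − 8.7) = 89 / 11.3 = 7.876 d.
Difference = |9.780 − 7.876| = 1.904 ≈ 1.9 days.

1.9 days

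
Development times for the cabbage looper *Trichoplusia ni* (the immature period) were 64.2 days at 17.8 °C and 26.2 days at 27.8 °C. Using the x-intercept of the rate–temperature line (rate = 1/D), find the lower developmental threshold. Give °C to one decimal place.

Under the model K = D·(T − T_b), so D₁·(T₁ − T_b) = D₂·(T₂ − T_b).
64.2·(17.8 − T_b) = 26.2·(27.8 − T_b)
T_b = (64.2·17.8 − 26.2·27.8) / (64.2 − 26.2) = 414.40 / 38.0 = 10.905 °C ≈ 10.9 °C.

10.9 °C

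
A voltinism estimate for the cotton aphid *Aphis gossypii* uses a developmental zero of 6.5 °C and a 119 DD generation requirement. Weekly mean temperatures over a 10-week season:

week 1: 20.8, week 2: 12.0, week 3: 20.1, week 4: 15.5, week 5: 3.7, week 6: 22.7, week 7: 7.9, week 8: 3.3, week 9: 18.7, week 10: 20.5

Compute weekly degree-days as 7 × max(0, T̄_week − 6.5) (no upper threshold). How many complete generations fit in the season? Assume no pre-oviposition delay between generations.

Weekly DD (7 × max(0, T̄ − 6.5)): 100.1, 38.5, 95.2, 63.0, 0.0, 113.4, 9.8, 0.0, 85.4, 98.0.
Season total = 603.4 DD.
Complete generations = ⌊603.4 / 119⌋ = 5.

5 generations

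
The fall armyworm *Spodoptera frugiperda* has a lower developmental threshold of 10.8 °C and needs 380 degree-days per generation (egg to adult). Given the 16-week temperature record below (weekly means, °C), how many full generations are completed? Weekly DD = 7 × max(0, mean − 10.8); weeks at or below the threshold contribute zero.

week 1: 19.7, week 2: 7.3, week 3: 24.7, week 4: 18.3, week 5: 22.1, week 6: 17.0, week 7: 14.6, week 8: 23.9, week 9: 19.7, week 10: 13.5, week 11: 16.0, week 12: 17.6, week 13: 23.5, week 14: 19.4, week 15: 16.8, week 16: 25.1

Weekly DD (7 × max(0, T̄ − 10.8)): 62.3, 0.0, 97.3, 52.5, 79.1, 43.4, 26.6, 91.7, 62.3, 18.9, 36.4, 47.6, 88.9, 60.2, 42.0, 100.1.
Season total = 909.3 DD.
Complete generations = ⌊909.3 / 380⌋ = 2.

2 generations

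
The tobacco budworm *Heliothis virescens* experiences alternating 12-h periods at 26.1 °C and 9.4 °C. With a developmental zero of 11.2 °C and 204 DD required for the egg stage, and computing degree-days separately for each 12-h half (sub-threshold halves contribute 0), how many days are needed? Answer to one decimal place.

Day half: max(0, 26.1 − 11.2) × 0.5 = 14.9 × 0.5 = 7.45 DD.
Night half: max(0, 9.4 − 11.2) × 0.5 = 0.0 × 0.5 = 0.00 DD.
Per 24 h: 7.45 DD/day.
Duration = 204 / 7.45 = 27.383 ≈ 27.4 days.

27.4 days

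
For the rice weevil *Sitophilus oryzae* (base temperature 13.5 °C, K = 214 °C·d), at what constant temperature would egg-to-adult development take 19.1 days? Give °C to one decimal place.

24.7 °C

Required daily accumulation = 214 / 19.1 = 11.204 DD/day.
T = T_base + 11.204 = 13.5 + 11.204 = 24.704 ≈ 24.7 °C.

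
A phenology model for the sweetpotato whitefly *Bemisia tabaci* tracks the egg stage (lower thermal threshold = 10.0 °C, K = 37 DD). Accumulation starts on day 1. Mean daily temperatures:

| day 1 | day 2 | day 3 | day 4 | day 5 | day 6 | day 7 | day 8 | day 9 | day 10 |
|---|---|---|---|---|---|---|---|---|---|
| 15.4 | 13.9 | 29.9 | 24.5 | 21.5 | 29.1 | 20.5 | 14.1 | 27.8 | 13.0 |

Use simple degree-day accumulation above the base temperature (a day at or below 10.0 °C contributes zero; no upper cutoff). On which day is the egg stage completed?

day 4

Daily DD above 10.0 °C: 5.4, 3.9, 19.9, 14.5, 11.5, 19.1, 10.5, 4.1, 17.8, 3.0.
Cumulative: 5.4, 9.3, 29.2, 43.7, 55.2, 74.3, 84.8, 88.9, 106.7, 109.7.
The total first reaches 37 DD on day 4.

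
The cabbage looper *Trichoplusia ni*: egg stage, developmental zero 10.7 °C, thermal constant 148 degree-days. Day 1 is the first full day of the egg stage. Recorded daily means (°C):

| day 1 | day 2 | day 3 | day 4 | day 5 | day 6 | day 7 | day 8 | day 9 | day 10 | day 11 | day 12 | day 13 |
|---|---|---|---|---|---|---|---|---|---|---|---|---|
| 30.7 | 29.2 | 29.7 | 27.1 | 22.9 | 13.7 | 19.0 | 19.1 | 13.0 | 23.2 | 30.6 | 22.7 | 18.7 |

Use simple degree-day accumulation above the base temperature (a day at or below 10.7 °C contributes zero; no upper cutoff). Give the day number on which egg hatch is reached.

day 12

Daily DD above 10.7 °C: 20.0, 18.5, 19.0, 16.4, 12.2, 3.0, 8.3, 8.4, 2.3, 12.5, 19.9, 12.0, 8.0.
Cumulative: 20.0, 38.5, 57.5, 73.9, 86.1, 89.1, 97.4, 105.8, 108.1, 120.6, 140.5, 152.5, 160.5.
The total first reaches 148 DD on day 12.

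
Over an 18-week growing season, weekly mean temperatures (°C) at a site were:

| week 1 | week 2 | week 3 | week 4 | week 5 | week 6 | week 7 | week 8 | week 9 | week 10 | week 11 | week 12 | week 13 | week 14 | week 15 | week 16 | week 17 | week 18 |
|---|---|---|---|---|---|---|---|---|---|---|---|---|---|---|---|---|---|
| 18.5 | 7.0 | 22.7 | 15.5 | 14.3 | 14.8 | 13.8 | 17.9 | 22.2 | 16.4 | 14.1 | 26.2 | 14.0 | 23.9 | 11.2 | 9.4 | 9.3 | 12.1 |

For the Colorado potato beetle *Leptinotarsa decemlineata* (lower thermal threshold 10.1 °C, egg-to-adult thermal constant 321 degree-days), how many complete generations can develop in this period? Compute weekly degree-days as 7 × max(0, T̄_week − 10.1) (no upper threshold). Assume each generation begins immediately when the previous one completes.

Weekly DD (7 × max(0, T̄ − 10.1)): 58.8, 0.0, 88.2, 37.8, 29.4, 32.9, 25.9, 54.6, 84.7, 44.1, 28.0, 112.7, 27.3, 96.6, 7.7, 0.0, 0.0, 14.0.
Season total = 742.7 DD.
Complete generations = ⌊742.7 / 321⌋ = 2.

2 generations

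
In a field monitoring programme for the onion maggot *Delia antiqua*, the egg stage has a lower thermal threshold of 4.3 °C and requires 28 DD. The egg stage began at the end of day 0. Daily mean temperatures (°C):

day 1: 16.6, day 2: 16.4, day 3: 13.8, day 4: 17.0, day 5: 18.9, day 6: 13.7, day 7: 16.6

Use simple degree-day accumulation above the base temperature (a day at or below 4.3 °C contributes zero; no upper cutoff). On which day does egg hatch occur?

Daily DD above 4.3 °C: 12.3, 12.1, 9.5, 12.7, 14.6, 9.4, 12.3.
Cumulative: 12.3, 24.4, 33.9, 46.6, 61.2, 70.6, 82.9.
The total first reaches 28 DD on day 3.

day 3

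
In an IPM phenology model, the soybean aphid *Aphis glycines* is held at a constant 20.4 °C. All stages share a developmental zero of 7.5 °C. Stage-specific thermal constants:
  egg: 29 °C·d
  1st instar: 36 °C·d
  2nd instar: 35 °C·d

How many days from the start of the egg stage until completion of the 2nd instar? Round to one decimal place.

Daily accumulation at 20.4 °C = 20.4 − 7.5 = 12.9 DD/day.
Total K = 29 + 36 + 35 = 100 DD.
Total duration = 100 / 12.9 = 7.752 ≈ 7.8 days.

7.8 days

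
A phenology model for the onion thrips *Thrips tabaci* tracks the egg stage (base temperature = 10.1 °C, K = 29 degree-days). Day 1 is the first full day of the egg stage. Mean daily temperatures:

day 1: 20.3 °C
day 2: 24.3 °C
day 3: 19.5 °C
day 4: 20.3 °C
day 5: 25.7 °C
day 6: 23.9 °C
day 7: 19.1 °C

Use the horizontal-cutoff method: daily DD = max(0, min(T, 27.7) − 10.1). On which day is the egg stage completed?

Daily DD above 10.1 °C (capped at 17.6): 10.2, 14.2, 9.4, 10.2, 15.6, 13.8, 9.0.
Cumulative: 10.2, 24.4, 33.8, 44.0, 59.6, 73.4, 82.4.
The total first reaches 29 DD on day 3.

day 3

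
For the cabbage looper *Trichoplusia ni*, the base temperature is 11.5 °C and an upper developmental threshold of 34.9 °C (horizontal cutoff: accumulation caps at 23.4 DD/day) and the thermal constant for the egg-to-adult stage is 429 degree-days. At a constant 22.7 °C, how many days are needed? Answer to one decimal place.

Daily accumulation = 22.7 − 11.5 = 11.2 DD/day.
Duration = 429 / 11.2 = 38.304 ≈ 38.3 days.

38.3 days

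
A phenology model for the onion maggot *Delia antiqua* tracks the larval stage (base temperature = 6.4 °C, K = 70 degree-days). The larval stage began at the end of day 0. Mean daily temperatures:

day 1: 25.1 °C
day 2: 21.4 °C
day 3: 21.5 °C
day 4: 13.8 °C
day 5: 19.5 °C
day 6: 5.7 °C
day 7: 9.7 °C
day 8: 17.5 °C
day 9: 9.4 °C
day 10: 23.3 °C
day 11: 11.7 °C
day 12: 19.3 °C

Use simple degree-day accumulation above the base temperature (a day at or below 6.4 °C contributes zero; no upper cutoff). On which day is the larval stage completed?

Daily DD above 6.4 °C: 18.7, 15.0, 15.1, 7.4, 13.1, 0.0, 3.3, 11.1, 3.0, 16.9, 5.3, 12.9.
Cumulative: 18.7, 33.7, 48.8, 56.2, 69.3, 69.3, 72.6, 83.7, 86.7, 103.6, 108.9, 121.8.
The total first reaches 70 DD on day 7.

day 7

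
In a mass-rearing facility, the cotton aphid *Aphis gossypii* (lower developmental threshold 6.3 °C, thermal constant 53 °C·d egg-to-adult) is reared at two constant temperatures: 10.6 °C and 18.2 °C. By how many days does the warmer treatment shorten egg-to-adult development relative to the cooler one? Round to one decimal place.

7.9 days

At 10.6 °C: 53 / (10.6 − 6.3) = 53 / 4.3 = 12.326 d.
At 18.2 °C: 53 / (18.2 − 6.3) = 53 / 11.9 = 4.454 d.
Difference = |12.326 − 4.454| = 7.872 ≈ 7.9 days.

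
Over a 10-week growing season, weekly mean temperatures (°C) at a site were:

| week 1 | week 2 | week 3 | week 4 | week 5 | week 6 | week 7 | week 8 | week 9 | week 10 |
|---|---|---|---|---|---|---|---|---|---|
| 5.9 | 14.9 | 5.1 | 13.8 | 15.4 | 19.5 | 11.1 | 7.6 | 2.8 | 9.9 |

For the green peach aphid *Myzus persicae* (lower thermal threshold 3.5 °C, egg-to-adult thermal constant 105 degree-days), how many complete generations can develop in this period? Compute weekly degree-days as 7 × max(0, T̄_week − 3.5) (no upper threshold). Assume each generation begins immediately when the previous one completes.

Weekly DD (7 × max(0, T̄ − 3.5)): 16.8, 79.8, 11.2, 72.1, 83.3, 112.0, 53.2, 28.7, 0.0, 44.8.
Season total = 501.9 DD.
Complete generations = ⌊501.9 / 105⌋ = 4.

4 generations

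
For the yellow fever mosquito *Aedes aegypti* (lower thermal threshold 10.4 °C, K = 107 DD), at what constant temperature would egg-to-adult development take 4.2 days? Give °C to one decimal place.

Required daily accumulation = 107 / 4.2 = 25.476 DD/day.
T = T_base + 25.476 = 10.4 + 25.476 = 35.876 ≈ 35.9 °C.

35.9 °C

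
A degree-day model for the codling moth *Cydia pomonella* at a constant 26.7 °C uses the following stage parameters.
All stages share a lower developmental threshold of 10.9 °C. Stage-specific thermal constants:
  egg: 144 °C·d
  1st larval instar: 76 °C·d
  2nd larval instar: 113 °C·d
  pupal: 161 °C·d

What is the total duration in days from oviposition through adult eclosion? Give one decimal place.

Daily accumulation at 26.7 °C = 26.7 − 10.9 = 15.8 DD/day.
Total K = 144 + 76 + 113 + 161 = 494 DD.
Total duration = 494 / 15.8 = 31.266 ≈ 31.3 days.

31.3 days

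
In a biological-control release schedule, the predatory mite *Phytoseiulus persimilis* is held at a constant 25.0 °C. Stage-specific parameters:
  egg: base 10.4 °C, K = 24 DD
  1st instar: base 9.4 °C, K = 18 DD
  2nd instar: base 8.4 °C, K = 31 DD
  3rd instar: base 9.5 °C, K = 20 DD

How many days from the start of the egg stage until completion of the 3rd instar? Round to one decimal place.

egg: 24 / (25.0 − 10.4) = 24 / 14.6 = 1.644 d.
1st instar: 18 / (25.0 − 9.4) = 18 / 15.6 = 1.154 d.
2nd instar: 31 / (25.0 − 8.4) = 31 / 16.6 = 1.867 d.
3rd instar: 20 / (25.0 − 9.5) = 20 / 15.5 = 1.290 d.
Sum = 5.955 ≈ 6.0 days.

6.0 days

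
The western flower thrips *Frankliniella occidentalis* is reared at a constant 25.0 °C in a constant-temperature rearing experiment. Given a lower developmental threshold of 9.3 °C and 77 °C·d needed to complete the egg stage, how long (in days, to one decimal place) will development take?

4.9 days

Daily accumulation = 25.0 − 9.3 = 15.7 DD/day.
Duration = 77 / 15.7 = 4.904 ≈ 4.9 days.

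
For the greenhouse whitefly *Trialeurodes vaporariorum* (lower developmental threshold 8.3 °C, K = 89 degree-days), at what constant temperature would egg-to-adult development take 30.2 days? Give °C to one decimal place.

Required daily accumulation = 89 / 30.2 = 2.947 DD/day.
T = T_base + 2.947 = 8.3 + 2.947 = 11.247 ≈ 11.2 °C.

11.2 °C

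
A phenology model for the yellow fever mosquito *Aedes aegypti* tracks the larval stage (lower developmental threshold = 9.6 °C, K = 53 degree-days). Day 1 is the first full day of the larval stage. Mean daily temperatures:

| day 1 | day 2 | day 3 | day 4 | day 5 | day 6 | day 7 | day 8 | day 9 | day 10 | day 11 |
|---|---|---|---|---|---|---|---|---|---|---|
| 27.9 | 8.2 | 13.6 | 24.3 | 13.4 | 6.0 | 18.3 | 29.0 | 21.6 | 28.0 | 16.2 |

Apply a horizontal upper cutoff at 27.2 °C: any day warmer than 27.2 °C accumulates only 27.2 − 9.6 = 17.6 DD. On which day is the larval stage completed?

day 8

Daily DD above 9.6 °C (capped at 17.6): 17.6, 0.0, 4.0, 14.7, 3.8, 0.0, 8.7, 17.6, 12.0, 17.6, 6.6.
Cumulative: 17.6, 17.6, 21.6, 36.3, 40.1, 40.1, 48.8, 66.4, 78.4, 96.0, 102.6.
The total first reaches 53 DD on day 8.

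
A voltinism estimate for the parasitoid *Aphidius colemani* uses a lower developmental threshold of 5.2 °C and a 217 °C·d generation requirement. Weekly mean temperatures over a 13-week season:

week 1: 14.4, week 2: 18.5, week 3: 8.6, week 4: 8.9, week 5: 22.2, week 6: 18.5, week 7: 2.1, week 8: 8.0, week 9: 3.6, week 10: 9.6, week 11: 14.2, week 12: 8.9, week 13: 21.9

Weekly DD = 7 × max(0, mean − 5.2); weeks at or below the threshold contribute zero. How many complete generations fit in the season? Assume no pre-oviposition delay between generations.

3 generations

Weekly DD (7 × max(0, T̄ − 5.2)): 64.4, 93.1, 23.8, 25.9, 119.0, 93.1, 0.0, 19.6, 0.0, 30.8, 63.0, 25.9, 116.9.
Season total = 675.5 DD.
Complete generations = ⌊675.5 / 217⌋ = 3.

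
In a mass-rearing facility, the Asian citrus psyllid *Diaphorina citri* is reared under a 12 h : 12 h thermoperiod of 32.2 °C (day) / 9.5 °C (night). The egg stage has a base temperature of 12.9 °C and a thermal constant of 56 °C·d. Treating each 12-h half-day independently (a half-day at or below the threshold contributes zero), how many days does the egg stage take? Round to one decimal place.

Day half: max(0, 32.2 − 12.9) × 0.5 = 19.3 × 0.5 = 9.65 DD.
Night half: max(0, 9.5 − 12.9) × 0.5 = 0.0 × 0.5 = 0.00 DD.
Per 24 h: 9.65 DD/day.
Duration = 56 / 9.65 = 5.803 ≈ 5.8 days.

5.8 days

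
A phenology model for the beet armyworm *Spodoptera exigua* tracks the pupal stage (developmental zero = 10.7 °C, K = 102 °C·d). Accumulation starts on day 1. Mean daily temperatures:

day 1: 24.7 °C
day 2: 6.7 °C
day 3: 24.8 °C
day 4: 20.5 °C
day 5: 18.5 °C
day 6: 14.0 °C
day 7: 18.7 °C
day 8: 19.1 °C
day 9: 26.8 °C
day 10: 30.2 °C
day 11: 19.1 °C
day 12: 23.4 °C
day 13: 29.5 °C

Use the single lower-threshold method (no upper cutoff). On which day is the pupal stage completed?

Daily DD above 10.7 °C: 14.0, 0.0, 14.1, 9.8, 7.8, 3.3, 8.0, 8.4, 16.1, 19.5, 8.4, 12.7, 18.8.
Cumulative: 14.0, 14.0, 28.1, 37.9, 45.7, 49.0, 57.0, 65.4, 81.5, 101.0, 109.4, 122.1, 140.9.
The total first reaches 102 DD on day 11.

day 11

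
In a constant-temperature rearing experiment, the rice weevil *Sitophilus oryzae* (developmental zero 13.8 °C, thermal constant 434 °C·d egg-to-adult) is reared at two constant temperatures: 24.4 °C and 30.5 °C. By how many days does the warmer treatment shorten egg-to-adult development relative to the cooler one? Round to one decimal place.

15.0 days

At 24.4 °C: 434 / (24.4 − 13.8) = 434 / 10.6 = 40.943 d.
At 30.5 °C: 434 / (30.5 − 13.8) = 434 / 16.7 = 25.988 d.
Difference = |40.943 − 25.988| = 14.955 ≈ 15.0 days.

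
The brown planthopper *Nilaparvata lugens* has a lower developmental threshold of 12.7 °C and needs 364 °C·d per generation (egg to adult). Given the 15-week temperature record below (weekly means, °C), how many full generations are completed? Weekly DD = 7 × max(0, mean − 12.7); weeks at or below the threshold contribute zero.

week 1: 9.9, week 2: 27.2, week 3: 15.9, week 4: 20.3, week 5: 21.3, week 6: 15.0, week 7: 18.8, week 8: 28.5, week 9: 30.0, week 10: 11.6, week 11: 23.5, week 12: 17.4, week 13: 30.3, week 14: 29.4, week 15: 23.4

2 generations

Weekly DD (7 × max(0, T̄ − 12.7)): 0.0, 101.5, 22.4, 53.2, 60.2, 16.1, 42.7, 110.6, 121.1, 0.0, 75.6, 32.9, 123.2, 116.9, 74.9.
Season total = 951.3 DD.
Complete generations = ⌊951.3 / 364⌋ = 2.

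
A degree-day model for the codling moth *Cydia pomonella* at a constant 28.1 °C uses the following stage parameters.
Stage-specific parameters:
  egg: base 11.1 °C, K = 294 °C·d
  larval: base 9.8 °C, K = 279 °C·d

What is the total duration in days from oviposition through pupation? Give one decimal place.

egg: 294 / (28.1 − 11.1) = 294 / 17.0 = 17.294 d.
larval: 279 / (28.1 − 9.8) = 279 / 18.3 = 15.246 d.
Sum = 32.540 ≈ 32.5 days.

32.5 days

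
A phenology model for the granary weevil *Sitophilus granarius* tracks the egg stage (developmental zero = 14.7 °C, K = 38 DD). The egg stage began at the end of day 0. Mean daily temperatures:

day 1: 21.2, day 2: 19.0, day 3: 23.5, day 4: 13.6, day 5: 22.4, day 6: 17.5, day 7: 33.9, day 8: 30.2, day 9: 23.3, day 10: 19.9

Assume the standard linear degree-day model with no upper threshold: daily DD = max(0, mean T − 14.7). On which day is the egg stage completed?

Daily DD above 14.7 °C: 6.5, 4.3, 8.8, 0.0, 7.7, 2.8, 19.2, 15.5, 8.6, 5.2.
Cumulative: 6.5, 10.8, 19.6, 19.6, 27.3, 30.1, 49.3, 64.8, 73.4, 78.6.
The total first reaches 38 DD on day 7.

day 7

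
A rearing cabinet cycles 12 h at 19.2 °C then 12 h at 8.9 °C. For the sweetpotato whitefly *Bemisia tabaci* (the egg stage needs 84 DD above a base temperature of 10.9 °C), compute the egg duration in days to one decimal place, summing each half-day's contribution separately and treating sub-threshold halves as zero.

Day half: max(0, 19.2 − 10.9) × 0.5 = 8.3 × 0.5 = 4.15 DD.
Night half: max(0, 8.9 − 10.9) × 0.5 = 0.0 × 0.5 = 0.00 DD.
Per 24 h: 4.15 DD/day.
Duration = 84 / 4.15 = 20.241 ≈ 20.2 days.

20.2 days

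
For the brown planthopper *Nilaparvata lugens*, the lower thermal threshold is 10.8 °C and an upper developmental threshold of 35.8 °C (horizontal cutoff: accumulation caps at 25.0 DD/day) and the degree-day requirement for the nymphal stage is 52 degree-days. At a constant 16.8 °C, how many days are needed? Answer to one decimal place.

8.7 days

Daily accumulation = 16.8 − 10.8 = 6.0 DD/day.
Duration = 52 / 6.0 = 8.667 ≈ 8.7 days.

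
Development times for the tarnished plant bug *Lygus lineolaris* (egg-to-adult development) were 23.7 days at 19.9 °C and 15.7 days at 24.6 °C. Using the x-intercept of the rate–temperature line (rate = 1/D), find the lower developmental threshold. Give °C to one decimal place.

10.7 °C

Equal thermal constants: D₁(T₁ − T_b) = D₂(T₂ − T_b).
23.7·(19.9 − T_b) = 15.7·(24.6 − T_b)
T_b = (23.7·19.9 − 15.7·24.6) / (23.7 − 15.7) = 85.41 / 8.0 = 10.676 °C ≈ 10.7 °C.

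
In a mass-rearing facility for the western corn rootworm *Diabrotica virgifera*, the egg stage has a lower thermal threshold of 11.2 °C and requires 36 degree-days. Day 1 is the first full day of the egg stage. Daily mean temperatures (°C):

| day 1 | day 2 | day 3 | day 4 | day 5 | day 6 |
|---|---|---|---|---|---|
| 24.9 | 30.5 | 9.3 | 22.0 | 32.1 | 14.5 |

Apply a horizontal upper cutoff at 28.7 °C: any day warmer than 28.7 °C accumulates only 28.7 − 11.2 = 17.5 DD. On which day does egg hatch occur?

Daily DD above 11.2 °C (capped at 17.5): 13.7, 17.5, 0.0, 10.8, 17.5, 3.3.
Cumulative: 13.7, 31.2, 31.2, 42.0, 59.5, 62.8.
The total first reaches 36 DD on day 4.

day 4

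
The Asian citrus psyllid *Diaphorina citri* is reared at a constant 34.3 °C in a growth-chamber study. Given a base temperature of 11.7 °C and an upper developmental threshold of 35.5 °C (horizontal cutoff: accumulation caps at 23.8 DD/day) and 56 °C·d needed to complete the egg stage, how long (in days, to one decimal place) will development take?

Daily accumulation = 34.3 − 11.7 = 22.6 DD/day.
Duration = 56 / 22.6 = 2.478 ≈ 2.5 days.

2.5 days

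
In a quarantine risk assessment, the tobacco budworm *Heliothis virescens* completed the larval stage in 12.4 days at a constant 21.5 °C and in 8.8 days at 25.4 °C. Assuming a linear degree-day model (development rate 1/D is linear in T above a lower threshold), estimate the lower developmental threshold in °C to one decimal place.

12.0 °C

Under the model K = D·(T − T_b), so D₁·(T₁ − T_b) = D₂·(T₂ − T_b).
12.4·(21.5 − T_b) = 8.8·(25.4 − T_b)
T_b = (12.4·21.5 − 8.8·25.4) / (12.4 − 8.8) = 43.08 / 3.6 = 11.967 °C ≈ 12.0 °C.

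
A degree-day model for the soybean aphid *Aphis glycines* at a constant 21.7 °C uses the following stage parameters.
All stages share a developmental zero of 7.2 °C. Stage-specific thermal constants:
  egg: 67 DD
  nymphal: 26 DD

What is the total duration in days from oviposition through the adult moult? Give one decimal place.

6.4 days

Daily accumulation at 21.7 °C = 21.7 − 7.2 = 14.5 DD/day.
Total K = 67 + 26 = 93 DD.
Total duration = 93 / 14.5 = 6.414 ≈ 6.4 days.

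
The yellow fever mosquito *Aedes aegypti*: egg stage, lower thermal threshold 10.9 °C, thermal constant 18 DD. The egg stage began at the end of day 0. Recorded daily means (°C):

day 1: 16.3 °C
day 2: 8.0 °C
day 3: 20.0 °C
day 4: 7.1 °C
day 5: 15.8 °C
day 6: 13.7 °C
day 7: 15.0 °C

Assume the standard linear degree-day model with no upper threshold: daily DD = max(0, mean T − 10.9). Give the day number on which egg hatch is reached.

Daily DD above 10.9 °C: 5.4, 0.0, 9.1, 0.0, 4.9, 2.8, 4.1.
Cumulative: 5.4, 5.4, 14.5, 14.5, 19.4, 22.2, 26.3.
The total first reaches 18 DD on day 5.

day 5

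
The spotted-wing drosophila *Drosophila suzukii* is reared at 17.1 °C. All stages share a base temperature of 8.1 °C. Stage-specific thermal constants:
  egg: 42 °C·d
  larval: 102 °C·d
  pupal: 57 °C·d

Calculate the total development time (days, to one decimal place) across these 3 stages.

Daily accumulation at 17.1 °C = 17.1 − 8.1 = 9.0 DD/day.
Total K = 42 + 102 + 57 = 201 DD.
Total duration = 201 / 9.0 = 22.333 ≈ 22.3 days.

22.3 days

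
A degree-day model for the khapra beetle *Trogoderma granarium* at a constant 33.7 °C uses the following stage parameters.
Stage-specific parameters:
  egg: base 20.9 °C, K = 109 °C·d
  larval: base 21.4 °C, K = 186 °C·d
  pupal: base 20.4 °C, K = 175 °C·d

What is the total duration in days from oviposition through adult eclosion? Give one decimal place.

36.8 days

egg: 109 / (33.7 − 20.9) = 109 / 12.8 = 8.516 d.
larval: 186 / (33.7 − 21.4) = 186 / 12.3 = 15.122 d.
pupal: 175 / (33.7 − 20.4) = 175 / 13.3 = 13.158 d.
Sum = 36.795 ≈ 36.8 days.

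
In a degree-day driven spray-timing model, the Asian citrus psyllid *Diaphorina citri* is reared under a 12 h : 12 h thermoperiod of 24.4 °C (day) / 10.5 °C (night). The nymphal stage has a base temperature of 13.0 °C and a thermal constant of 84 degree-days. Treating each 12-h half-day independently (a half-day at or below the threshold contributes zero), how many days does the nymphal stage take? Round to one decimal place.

Day half: max(0, 24.4 − 13.0) × 0.5 = 11.4 × 0.5 = 5.70 DD.
Night half: max(0, 10.5 − 13.0) × 0.5 = 0.0 × 0.5 = 0.00 DD.
Per 24 h: 5.70 DD/day.
Duration = 84 / 5.70 = 14.737 ≈ 14.7 days.

14.7 days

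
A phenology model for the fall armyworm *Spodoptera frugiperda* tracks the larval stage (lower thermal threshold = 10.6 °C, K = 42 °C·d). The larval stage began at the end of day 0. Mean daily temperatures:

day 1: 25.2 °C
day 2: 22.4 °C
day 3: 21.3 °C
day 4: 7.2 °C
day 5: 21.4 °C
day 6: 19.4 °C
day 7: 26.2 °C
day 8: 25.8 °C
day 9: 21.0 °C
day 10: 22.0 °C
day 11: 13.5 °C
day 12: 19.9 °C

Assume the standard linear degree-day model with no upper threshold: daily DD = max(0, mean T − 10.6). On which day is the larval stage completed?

day 5

Daily DD above 10.6 °C: 14.6, 11.8, 10.7, 0.0, 10.8, 8.8, 15.6, 15.2, 10.4, 11.4, 2.9, 9.3.
Cumulative: 14.6, 26.4, 37.1, 37.1, 47.9, 56.7, 72.3, 87.5, 97.9, 109.3, 112.2, 121.5.
The total first reaches 42 DD on day 5.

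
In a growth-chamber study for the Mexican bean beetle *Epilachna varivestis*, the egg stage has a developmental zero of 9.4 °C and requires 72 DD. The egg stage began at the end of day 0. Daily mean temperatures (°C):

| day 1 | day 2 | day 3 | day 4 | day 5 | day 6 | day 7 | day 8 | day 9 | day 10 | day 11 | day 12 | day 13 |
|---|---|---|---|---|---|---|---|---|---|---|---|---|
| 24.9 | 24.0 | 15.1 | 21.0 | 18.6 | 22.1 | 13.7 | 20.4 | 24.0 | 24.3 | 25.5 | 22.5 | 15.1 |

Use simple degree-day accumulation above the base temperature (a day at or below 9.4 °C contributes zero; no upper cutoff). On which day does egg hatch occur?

day 7

Daily DD above 9.4 °C: 15.5, 14.6, 5.7, 11.6, 9.2, 12.7, 4.3, 11.0, 14.6, 14.9, 16.1, 13.1, 5.7.
Cumulative: 15.5, 30.1, 35.8, 47.4, 56.6, 69.3, 73.6, 84.6, 99.2, 114.1, 130.2, 143.3, 149.0.
The total first reaches 72 DD on day 7.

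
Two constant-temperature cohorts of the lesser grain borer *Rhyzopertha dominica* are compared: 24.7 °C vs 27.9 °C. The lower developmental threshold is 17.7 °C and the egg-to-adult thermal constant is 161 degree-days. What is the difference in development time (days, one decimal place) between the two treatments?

At 24.7 °C: 161 / (24.7 − 17.7) = 161 / 7.0 = 23.000 d.
At 27.9 °C: 161 / (27.9 − 17.7) = 161 / 10.2 = 15.784 d.
Difference = |23.000 − 15.784| = 7.216 ≈ 7.2 days.

7.2 days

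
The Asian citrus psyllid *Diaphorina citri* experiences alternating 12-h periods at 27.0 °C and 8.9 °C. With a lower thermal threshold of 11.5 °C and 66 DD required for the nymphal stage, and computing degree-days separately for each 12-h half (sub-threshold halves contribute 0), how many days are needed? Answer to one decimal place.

Day half: max(0, 27.0 − 11.5) × 0.5 = 15.5 × 0.5 = 7.75 DD.
Night half: max(0, 8.9 − 11.5) × 0.5 = 0.0 × 0.5 = 0.00 DD.
Per 24 h: 7.75 DD/day.
Duration = 66 / 7.75 = 8.516 ≈ 8.5 days.

8.5 days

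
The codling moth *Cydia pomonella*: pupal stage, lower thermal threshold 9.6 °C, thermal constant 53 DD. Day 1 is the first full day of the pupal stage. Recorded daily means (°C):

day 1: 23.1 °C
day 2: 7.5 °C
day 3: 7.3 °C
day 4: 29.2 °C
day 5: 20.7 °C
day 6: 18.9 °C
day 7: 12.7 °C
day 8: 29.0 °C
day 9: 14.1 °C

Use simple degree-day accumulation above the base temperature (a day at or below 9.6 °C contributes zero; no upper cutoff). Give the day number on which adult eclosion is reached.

Daily DD above 9.6 °C: 13.5, 0.0, 0.0, 19.6, 11.1, 9.3, 3.1, 19.4, 4.5.
Cumulative: 13.5, 13.5, 13.5, 33.1, 44.2, 53.5, 56.6, 76.0, 80.5.
The total first reaches 53 DD on day 6.

day 6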